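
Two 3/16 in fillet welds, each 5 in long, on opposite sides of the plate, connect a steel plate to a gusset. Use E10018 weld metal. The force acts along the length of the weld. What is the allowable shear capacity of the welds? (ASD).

R_n/Ω ≈ 39.8 kips

E100XX → F_EXX = 100 ksi.
Effective throat t_e = 0.707 × 0.1875 = 0.1326 in.
Total length L = 10 in; A_we = 0.1326 × 10 = 1.326 in².
F_nw = 0.6 F_EXX = 0.6 × 100 = 60 ksi.
R_n = 60 × 1.326 = 79.54 kips; R_n/Ω = 79.54/2.0 = 39.77 kips.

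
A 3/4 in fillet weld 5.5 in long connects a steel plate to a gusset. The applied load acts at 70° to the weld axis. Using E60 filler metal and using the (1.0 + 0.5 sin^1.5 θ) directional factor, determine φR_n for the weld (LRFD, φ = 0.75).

E60XX → F_EXX = 60 ksi.
t_e = 0.707 × 0.75 = 0.5302 in; A_we = 0.5302 × 5.5 = 2.916 in².
Directional factor: 1.0 + 0.5 sin^1.5(70°) = 1.455.
F_nw = 0.6 × 60 × 1.455 = 52.4 ksi.
φR_n = 0.75 × 52.4 × 2.916 = 114.6 kip.

φR_n ≈ 115 kip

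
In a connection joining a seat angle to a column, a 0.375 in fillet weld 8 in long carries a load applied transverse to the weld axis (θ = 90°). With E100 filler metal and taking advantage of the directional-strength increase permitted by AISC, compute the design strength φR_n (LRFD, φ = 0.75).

E100XX → F_EXX = 100 ksi.
t_e = 0.707 × 0.375 = 0.2651 in; A_we = 0.2651 × 8 = 2.121 in².
Directional factor: 1.0 + 0.5 sin^1.5(90°) = 1.5.
F_nw = 0.6 × 100 × 1.5 = 90 ksi.
φR_n = 0.75 × 90 × 2.121 = 143.2 kip.

φR_n ≈ 143 kip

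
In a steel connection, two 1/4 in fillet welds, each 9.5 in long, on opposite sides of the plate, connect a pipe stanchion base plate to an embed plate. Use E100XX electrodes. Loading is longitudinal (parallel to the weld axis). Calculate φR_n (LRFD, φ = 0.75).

E100XX → F_EXX = 100 ksi.
Effective throat t_e = 0.707 × 0.25 = 0.1767 in.
Total length L = 19 in; A_we = 0.1767 × 19 = 3.358 in².
F_nw = 0.6 F_EXX = 0.6 × 100 = 60 ksi.
φR_n = 0.75 × 60 × 3.358 = 151.1 kip.

φR_n ≈ 151 kip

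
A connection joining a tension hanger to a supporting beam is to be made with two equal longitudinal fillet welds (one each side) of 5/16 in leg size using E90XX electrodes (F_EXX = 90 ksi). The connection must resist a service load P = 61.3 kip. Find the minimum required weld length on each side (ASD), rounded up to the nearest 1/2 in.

Throat t_e = 0.707 × 0.3125 = 0.2209 in.
r_n/Ω = (0.6 × 90 × 0.2209) / 2.0 = 5.965 kip/in.
L_req = P / (r_n/Ω) = 61.3 / 5.965 = 10.28 in total.
Per side: 10.28 / 2 = 5.138 in.
Round up → use L = 5.5 in on each side.

L = 5.5 in on each side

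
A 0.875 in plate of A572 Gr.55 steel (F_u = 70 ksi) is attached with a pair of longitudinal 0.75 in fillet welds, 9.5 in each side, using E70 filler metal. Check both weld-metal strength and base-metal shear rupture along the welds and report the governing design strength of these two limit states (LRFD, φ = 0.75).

E70XX → F_EXX = 70 ksi.
t_e = 0.707 × 0.75 = 0.5302 in; L = 19 in.
Weld metal: φR_n = 0.75 × 0.6 × 70 × 0.5302 × 19 = 317.4 kip.
Base metal (shear rupture): φR_n = 0.75 × 0.6 × 70 × 0.875 × 19 = 523.7 kip.
Governing: weld metal.

φR_n ≈ 317 kip (weld metal governs)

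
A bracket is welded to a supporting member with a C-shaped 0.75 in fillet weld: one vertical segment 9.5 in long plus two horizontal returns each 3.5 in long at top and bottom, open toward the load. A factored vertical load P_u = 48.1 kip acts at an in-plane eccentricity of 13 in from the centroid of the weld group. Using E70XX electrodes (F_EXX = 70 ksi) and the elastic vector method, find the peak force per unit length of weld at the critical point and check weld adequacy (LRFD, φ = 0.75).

Total weld length L_w = 16.5 in. Treat welds as unit-width lines.
Centroid: x̄ = 2×3.5×1.75 / 16.5 = 0.7424 in from the vertical weld.
Polar moment about centroid: J = I_x + I_y = [9.5³/12 + 2×3.5×4.75²] + [9.5×0.7424² + 2(3.5³/12 + 3.5×1.008²)] = 248.9 in³.
Direct shear f_v = P/L_w = 48.1 / 16.5 = 2.915 kip/in (vertical).
Torsion M = P·e = 48.1 × 13 = 625.3 kip·in.
Critical point at (x, y) = (2.758, 4.75) from centroid. f_tx = M·y/J = 11.93 kip/in; f_ty = M·x/J = 6.928 kip/in.
Resultant f_max = √[f_tx² + (f_v + f_ty)²] = √[11.93² + (2.915 + 6.928)²] = 15.47 kip/in.
Capacity per unit length: φr_n = 0.75 × 0.6 × 70 × (0.707 × 0.75) = 16.7 kip/in.
15.47 ≤ 16.7 → adequate.

f_max ≈ 15.5 kip/in; adequate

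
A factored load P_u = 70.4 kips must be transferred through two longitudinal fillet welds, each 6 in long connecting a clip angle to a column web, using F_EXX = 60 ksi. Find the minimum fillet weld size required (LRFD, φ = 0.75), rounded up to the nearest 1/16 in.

w = 5/16 in

Total weld length L = 12 in.
Required throat t_e = P_u / (φ × 0.6 F_EXX × L) = 70.4 / (0.75 × 0.6 × 60 × 12) = 0.2173 in.
Required leg w = t_e / 0.707 = 0.3073 in → use 5/16 in.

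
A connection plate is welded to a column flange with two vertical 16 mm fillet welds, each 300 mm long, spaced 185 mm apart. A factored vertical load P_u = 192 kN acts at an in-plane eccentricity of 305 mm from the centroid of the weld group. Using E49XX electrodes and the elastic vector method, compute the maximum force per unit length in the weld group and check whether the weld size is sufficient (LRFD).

E49XX → F_EXX = 490 MPa.
Total weld length L_w = 600 mm. Treat welds as unit-width lines.
Polar moment about centroid: J = 2[d³/12 + d(b/2)²] = 2[300³/12 + 300×92.5²] = 9634000 mm³.
Direct shear f_v = P/L_w = 192×10³ / 600 = 320 N/mm (vertical).
Torsion M = P·e = 192×10³ × 305 = 58560000 N·mm.
Critical point at (x, y) = (92.5, 150) from centroid. f_tx = M·y/J = 911.8 N/mm; f_ty = M·x/J = 562.3 N/mm.
Resultant f_max = √[f_tx² + (f_v + f_ty)²] = √[911.8² + (320 + 562.3)²] = 1269 N/mm.
Capacity per unit length: φr_n = 0.75 × 0.6 × 490 × (0.707 × 16) = 2494 N/mm.
1269 ≤ 2494 → adequate.

f_max ≈ 1270 N/mm; adequate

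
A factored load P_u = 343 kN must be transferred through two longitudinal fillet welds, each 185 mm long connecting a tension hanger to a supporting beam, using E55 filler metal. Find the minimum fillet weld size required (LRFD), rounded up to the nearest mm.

E55XX → F_EXX = 550 MPa.
Total weld length L = 370 mm.
Required throat t_e = P_u / (φ × 0.6 F_EXX × L) = 343 / (0.75 × 0.6 × 550 × 370 × 10⁻³) = 3.746 mm.
Required leg w = t_e / 0.707 = 5.298 mm → use 6 mm.

w = 6 mm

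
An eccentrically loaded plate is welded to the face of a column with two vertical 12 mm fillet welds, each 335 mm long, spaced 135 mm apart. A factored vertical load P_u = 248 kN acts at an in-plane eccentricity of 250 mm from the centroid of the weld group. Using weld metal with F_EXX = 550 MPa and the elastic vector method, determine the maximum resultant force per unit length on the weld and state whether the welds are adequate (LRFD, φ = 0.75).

f_max ≈ 1380 N/mm; adequate

Total weld length L_w = 670 mm. Treat welds as unit-width lines.
Polar moment about centroid: J = 2[d³/12 + d(b/2)²] = 2[335³/12 + 335×67.5²] = 9319000 mm³.
Direct shear f_v = P/L_w = 248×10³ / 670 = 370.1 N/mm (vertical).
Torsion M = P·e = 248×10³ × 250 = 62000000 N·mm.
Critical point at (x, y) = (67.5, 167.5) from centroid. f_tx = M·y/J = 1114 N/mm; f_ty = M·x/J = 449.1 N/mm.
Resultant f_max = √[f_tx² + (f_v + f_ty)²] = √[1114² + (370.1 + 449.1)²] = 1383 N/mm.
Capacity per unit length: φr_n = 0.75 × 0.6 × 550 × (0.707 × 12) = 2100 N/mm.
1383 ≤ 2100 → adequate.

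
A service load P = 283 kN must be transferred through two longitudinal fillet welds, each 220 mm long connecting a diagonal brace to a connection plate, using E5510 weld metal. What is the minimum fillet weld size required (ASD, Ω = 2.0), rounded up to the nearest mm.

w = 6 mm

E55XX → F_EXX = 550 MPa.
Total weld length L = 440 mm.
Required throat t_e = P × Ω / (0.6 F_EXX × L) = 283 × 2.0 / (0.6 × 550 × 440 × 10⁻³) = 3.898 mm.
Required leg w = t_e / 0.707 = 5.514 mm → use 6 mm.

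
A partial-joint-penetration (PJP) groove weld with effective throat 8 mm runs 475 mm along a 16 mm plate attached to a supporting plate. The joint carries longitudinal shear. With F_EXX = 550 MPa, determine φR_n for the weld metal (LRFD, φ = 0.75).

φR_n ≈ 940 kN

Effective throat (given) t_e = 8 mm.
A_we = 8 × 475 = 3800 mm².
F_nw = 0.6 F_EXX = 330 MPa.
φR_n = 0.75 × 330 × 3800 × 10⁻³ = 940.5 kN.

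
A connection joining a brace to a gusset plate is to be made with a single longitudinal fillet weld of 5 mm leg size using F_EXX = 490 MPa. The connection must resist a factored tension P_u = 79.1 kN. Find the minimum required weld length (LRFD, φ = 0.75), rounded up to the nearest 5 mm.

Throat t_e = 0.707 × 5 = 3.535 mm.
φr_n = 0.75 × 0.6 × 490 × 3.535 × 10⁻³ = 0.7795 kN/mm.
L_req = P_u / φr_n = 79.1 / 0.7795 = 101.5 mm total.
Round up → use L = 105 mm.

L = 105 mm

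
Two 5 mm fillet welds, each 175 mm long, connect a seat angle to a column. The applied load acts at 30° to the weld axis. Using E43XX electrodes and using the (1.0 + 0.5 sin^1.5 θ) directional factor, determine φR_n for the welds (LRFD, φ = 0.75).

φR_n ≈ 282 kN

E43XX → F_EXX = 430 MPa.
t_e = 0.707 × 5 = 3.535 mm; A_we = 3.535 × 350 = 1237 mm².
Directional factor: 1.0 + 0.5 sin^1.5(30°) = 1.177.
F_nw = 0.6 × 430 × 1.177 = 303.6 MPa.
φR_n = 0.75 × 303.6 × 1237 × 10⁻³ = 281.7 kN.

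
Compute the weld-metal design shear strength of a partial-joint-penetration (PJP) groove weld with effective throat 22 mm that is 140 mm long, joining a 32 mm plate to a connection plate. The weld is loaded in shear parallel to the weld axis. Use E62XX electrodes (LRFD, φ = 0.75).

φR_n ≈ 859 kN

E62XX → F_EXX = 620 MPa.
Effective throat (given) t_e = 22 mm.
A_we = 22 × 140 = 3080 mm².
F_nw = 0.6 F_EXX = 372 MPa.
φR_n = 0.75 × 372 × 3080 × 10⁻³ = 859.3 kN.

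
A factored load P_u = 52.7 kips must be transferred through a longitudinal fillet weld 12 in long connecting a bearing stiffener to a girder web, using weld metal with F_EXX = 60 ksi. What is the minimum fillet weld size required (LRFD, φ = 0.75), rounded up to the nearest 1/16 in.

w = 1/4 in

Total weld length L = 12 in.
Required throat t_e = P_u / (φ × 0.6 F_EXX × L) = 52.7 / (0.75 × 0.6 × 60 × 12) = 0.1627 in.
Required leg w = t_e / 0.707 = 0.2301 in → use 1/4 in.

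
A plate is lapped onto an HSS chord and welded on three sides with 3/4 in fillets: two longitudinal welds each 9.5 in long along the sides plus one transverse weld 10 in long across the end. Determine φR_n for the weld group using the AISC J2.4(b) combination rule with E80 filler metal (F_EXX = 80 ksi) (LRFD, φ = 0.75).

φR_n ≈ 595 kips

t_e = 0.707 × 0.75 = 0.5302 in.
R_nwl = 0.6 × 80 × 0.5302 × 19 = 483.6 kips (longitudinal, 2 welds).
R_nwt = 0.6 × 80 × 0.5302 × 10 = 254.5 kips (transverse, base value).
(i) R_nwl + R_nwt = 738.1 kips; (ii) 0.85 R_nwl + 1.5 R_nwt = 792.8 kips.
R_n = max = 792.8 kips [governs: (ii)]; φR_n = 594.6 kips.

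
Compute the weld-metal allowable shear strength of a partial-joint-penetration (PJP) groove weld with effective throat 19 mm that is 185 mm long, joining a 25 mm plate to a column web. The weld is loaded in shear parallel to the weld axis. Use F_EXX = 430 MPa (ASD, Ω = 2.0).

R_n/Ω ≈ 453 kN

Effective throat (given) t_e = 19 mm.
A_we = 19 × 185 = 3515 mm².
F_nw = 0.6 F_EXX = 258 MPa.
R_n/Ω = (258 × 3515) / 2.0 × 10⁻³ = 453.4 kN.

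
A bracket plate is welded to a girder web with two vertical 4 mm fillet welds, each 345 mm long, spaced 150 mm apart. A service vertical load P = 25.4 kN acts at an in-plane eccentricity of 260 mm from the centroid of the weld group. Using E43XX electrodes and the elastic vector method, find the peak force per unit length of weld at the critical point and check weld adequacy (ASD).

E43XX → F_EXX = 430 MPa.
Total weld length L_w = 690 mm. Treat welds as unit-width lines.
Polar moment about centroid: J = 2[d³/12 + d(b/2)²] = 2[345³/12 + 345×75²] = 10730000 mm³.
Direct shear f_v = P/L_w = 25.4×10³ / 690 = 36.81 N/mm (vertical).
Torsion M = P·e = 25.4×10³ × 260 = 6604000 N·mm.
Critical point at (x, y) = (75, 172.5) from centroid. f_tx = M·y/J = 106.2 N/mm; f_ty = M·x/J = 46.18 N/mm.
Resultant f_max = √[f_tx² + (f_v + f_ty)²] = √[106.2² + (36.81 + 46.18)²] = 134.8 N/mm.
Capacity per unit length: r_n/Ω = (1/2.0) × 0.6 × 430 × (0.707 × 4) = 364.8 N/mm.
134.8 ≤ 364.8 → adequate.

f_max ≈ 135 N/mm; adequate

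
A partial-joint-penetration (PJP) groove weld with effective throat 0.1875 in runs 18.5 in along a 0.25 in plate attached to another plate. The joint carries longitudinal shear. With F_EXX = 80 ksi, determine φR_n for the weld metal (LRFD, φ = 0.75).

Effective throat (given) t_e = 0.1875 in.
A_we = 0.1875 × 18.5 = 3.469 in².
F_nw = 0.6 F_EXX = 48 ksi.
φR_n = 0.75 × 48 × 3.469 = 124.9 kip.

φR_n ≈ 125 kip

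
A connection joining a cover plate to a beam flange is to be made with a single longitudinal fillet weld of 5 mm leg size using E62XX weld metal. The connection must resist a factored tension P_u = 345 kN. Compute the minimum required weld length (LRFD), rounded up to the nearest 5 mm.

E62XX → F_EXX = 620 MPa.
Throat t_e = 0.707 × 5 = 3.535 mm.
φr_n = 0.75 × 0.6 × 620 × 3.535 × 10⁻³ = 0.9863 kN/mm.
L_req = P_u / φr_n = 345 / 0.9863 = 349.8 mm total.
Round up → use L = 350 mm.

L = 350 mm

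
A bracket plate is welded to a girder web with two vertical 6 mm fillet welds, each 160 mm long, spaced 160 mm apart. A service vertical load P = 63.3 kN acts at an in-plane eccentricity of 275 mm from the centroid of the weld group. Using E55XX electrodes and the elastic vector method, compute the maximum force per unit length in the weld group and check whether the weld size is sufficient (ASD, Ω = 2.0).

f_max ≈ 872 N/mm; NOT adequate

E55XX → F_EXX = 550 MPa.
Total weld length L_w = 320 mm. Treat welds as unit-width lines.
Polar moment about centroid: J = 2[d³/12 + d(b/2)²] = 2[160³/12 + 160×80²] = 2731000 mm³.
Direct shear f_v = P/L_w = 63.3×10³ / 320 = 197.8 N/mm (vertical).
Torsion M = P·e = 63.3×10³ × 275 = 17408000 N·mm.
Critical point at (x, y) = (80, 80) from centroid. f_tx = M·y/J = 510 N/mm; f_ty = M·x/J = 510 N/mm.
Resultant f_max = √[f_tx² + (f_v + f_ty)²] = √[510² + (197.8 + 510)²] = 872.4 N/mm.
Capacity per unit length: r_n/Ω = (1/2.0) × 0.6 × 550 × (0.707 × 6) = 699.9 N/mm.
872.4 > 699.9 → NOT adequate.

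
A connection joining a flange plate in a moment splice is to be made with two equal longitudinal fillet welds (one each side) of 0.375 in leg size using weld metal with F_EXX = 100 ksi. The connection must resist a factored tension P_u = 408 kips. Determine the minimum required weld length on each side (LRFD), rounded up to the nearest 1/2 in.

Throat t_e = 0.707 × 0.375 = 0.2651 in.
φr_n = 0.75 × 0.6 × 100 × 0.2651 = 11.93 kips/in.
L_req = P_u / φr_n = 408 / 11.93 = 34.2 in total.
Per side: 34.2 / 2 = 17.1 in.
Round up → use L = 17.5 in on each side.

L = 17.5 in on each side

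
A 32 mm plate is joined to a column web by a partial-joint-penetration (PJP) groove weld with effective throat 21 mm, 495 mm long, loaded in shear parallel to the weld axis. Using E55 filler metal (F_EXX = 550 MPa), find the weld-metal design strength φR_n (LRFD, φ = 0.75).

φR_n ≈ 2570 kN

Effective throat (given) t_e = 21 mm.
A_we = 21 × 495 = 10400 mm².
F_nw = 0.6 F_EXX = 330 MPa.
φR_n = 0.75 × 330 × 10400 × 10⁻³ = 2573 kN.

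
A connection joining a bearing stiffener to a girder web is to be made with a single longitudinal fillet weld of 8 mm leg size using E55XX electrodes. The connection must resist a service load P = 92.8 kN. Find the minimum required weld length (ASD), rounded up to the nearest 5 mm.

L = 100 mm

E55XX → F_EXX = 550 MPa.
Throat t_e = 0.707 × 8 = 5.656 mm.
r_n/Ω = (0.6 × 550 × 5.656) / 2.0 = 933.2 N/mm = 0.9332 kN/mm.
L_req = P / (r_n/Ω) = 92.8 / 0.9332 = 99.44 mm total.
Round up → use L = 100 mm.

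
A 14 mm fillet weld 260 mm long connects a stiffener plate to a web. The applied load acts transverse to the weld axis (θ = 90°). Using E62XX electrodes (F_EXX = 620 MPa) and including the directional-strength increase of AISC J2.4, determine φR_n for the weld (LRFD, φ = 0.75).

φR_n ≈ 1080 kN

t_e = 0.707 × 14 = 9.898 mm; A_we = 9.898 × 260 = 2573 mm².
Directional factor: 1.0 + 0.5 sin^1.5(90°) = 1.5.
F_nw = 0.6 × 620 × 1.5 = 558 MPa.
φR_n = 0.75 × 558 × 2573 × 10⁻³ = 1077 kN.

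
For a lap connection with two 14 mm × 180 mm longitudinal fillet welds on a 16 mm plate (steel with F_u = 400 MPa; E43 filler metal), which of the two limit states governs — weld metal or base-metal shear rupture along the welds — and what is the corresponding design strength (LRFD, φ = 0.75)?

E43XX → F_EXX = 430 MPa.
t_e = 0.707 × 14 = 9.898 mm; L = 360 mm.
Weld metal: φR_n = 0.75 × 0.6 × 430 × 9.898 × 360 × 10⁻³ = 689.5 kN.
Base metal (shear rupture): φR_n = 0.75 × 0.6 × 400 × 16 × 360 × 10⁻³ = 1037 kN.
Governing: weld metal.

φR_n ≈ 689 kN (weld metal governs)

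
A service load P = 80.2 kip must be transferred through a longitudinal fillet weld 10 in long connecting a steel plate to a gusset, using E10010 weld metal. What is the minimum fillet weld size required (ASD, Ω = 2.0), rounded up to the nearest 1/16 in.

E100XX → F_EXX = 100 ksi.
Total weld length L = 10 in.
Required throat t_e = P × Ω / (0.6 F_EXX × L) = 80.2 × 2.0 / (0.6 × 100 × 10) = 0.2673 in.
Required leg w = t_e / 0.707 = 0.3781 in → use 7/16 in.

w = 7/16 in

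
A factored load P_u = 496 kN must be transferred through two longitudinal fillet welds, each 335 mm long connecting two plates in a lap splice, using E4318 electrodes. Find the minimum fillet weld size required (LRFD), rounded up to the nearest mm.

w = 6 mm

E43XX → F_EXX = 430 MPa.
Total weld length L = 670 mm.
Required throat t_e = P_u / (φ × 0.6 F_EXX × L) = 496 / (0.75 × 0.6 × 430 × 670 × 10⁻³) = 3.826 mm.
Required leg w = t_e / 0.707 = 5.411 mm → use 6 mm.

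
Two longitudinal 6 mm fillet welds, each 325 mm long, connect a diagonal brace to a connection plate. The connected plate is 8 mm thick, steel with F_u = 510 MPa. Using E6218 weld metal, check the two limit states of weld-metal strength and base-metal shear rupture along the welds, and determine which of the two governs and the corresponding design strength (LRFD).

E62XX → F_EXX = 620 MPa.
t_e = 0.707 × 6 = 4.242 mm; L = 650 mm.
Weld metal: φR_n = 0.75 × 0.6 × 620 × 4.242 × 650 × 10⁻³ = 769.3 kN.
Base metal (shear rupture): φR_n = 0.75 × 0.6 × 510 × 8 × 650 × 10⁻³ = 1193 kN.
Governing: weld metal.

φR_n ≈ 769 kN (weld metal governs)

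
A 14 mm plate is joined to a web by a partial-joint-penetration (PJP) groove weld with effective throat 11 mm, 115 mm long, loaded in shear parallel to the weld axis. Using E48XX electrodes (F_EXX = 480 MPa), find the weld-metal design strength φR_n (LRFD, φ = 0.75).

φR_n ≈ 273 kN

Effective throat (given) t_e = 11 mm.
A_we = 11 × 115 = 1265 mm².
F_nw = 0.6 F_EXX = 288 MPa.
φR_n = 0.75 × 288 × 1265 × 10⁻³ = 273.2 kN.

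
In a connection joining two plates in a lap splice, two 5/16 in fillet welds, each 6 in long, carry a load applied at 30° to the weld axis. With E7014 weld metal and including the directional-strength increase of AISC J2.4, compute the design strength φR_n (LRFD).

φR_n ≈ 98.3 kips

E70XX → F_EXX = 70 ksi.
t_e = 0.707 × 0.3125 = 0.2209 in; A_we = 0.2209 × 12 = 2.651 in².
Directional factor: 1.0 + 0.5 sin^1.5(30°) = 1.177.
F_nw = 0.6 × 70 × 1.177 = 49.42 ksi.
φR_n = 0.75 × 49.42 × 2.651 = 98.28 kips.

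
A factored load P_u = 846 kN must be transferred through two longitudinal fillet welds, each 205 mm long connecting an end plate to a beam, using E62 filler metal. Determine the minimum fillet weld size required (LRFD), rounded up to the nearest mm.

w = 11 mm

E62XX → F_EXX = 620 MPa.
Total weld length L = 410 mm.
Required throat t_e = P_u / (φ × 0.6 F_EXX × L) = 846 / (0.75 × 0.6 × 620 × 410 × 10⁻³) = 7.396 mm.
Required leg w = t_e / 0.707 = 10.46 mm → use 11 mm.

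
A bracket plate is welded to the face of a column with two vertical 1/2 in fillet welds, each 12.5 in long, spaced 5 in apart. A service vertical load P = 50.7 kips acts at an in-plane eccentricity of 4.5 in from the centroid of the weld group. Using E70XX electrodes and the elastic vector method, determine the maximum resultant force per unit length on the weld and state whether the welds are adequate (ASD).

f_max ≈ 4.37 kip/in; adequate

E70XX → F_EXX = 70 ksi.
Total weld length L_w = 25 in. Treat welds as unit-width lines.
Polar moment about centroid: J = 2[d³/12 + d(b/2)²] = 2[12.5³/12 + 12.5×2.5²] = 481.8 in³.
Direct shear f_v = P/L_w = 50.7 / 25 = 2.028 kip/in (vertical).
Torsion M = P·e = 50.7 × 4.5 = 228.15 kip·in.
Critical point at (x, y) = (2.5, 6.25) from centroid. f_tx = M·y/J = 2.96 kip/in; f_ty = M·x/J = 1.184 kip/in.
Resultant f_max = √[f_tx² + (f_v + f_ty)²] = √[2.96² + (2.028 + 1.184)²] = 4.368 kip/in.
Capacity per unit length: r_n/Ω = (1/2.0) × 0.6 × 70 × (0.707 × 0.5) = 7.423 kip/in.
4.368 ≤ 7.423 → adequate.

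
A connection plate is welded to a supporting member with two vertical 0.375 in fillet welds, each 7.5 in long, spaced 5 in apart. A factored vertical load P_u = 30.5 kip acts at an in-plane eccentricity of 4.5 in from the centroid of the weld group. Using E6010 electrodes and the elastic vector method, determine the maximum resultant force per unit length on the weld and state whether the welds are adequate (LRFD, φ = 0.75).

E60XX → F_EXX = 60 ksi.
Total weld length L_w = 15 in. Treat welds as unit-width lines.
Polar moment about centroid: J = 2[d³/12 + d(b/2)²] = 2[7.5³/12 + 7.5×2.5²] = 164.1 in³.
Direct shear f_v = P/L_w = 30.5 / 15 = 2.033 kip/in (vertical).
Torsion M = P·e = 30.5 × 4.5 = 137.25 kip·in.
Critical point at (x, y) = (2.5, 3.75) from centroid. f_tx = M·y/J = 3.137 kip/in; f_ty = M·x/J = 2.091 kip/in.
Resultant f_max = √[f_tx² + (f_v + f_ty)²] = √[3.137² + (2.033 + 2.091)²] = 5.182 kip/in.
Capacity per unit length: φr_n = 0.75 × 0.6 × 60 × (0.707 × 0.375) = 7.158 kip/in.
5.182 ≤ 7.158 → adequate.

f_max ≈ 5.18 kip/in; adequate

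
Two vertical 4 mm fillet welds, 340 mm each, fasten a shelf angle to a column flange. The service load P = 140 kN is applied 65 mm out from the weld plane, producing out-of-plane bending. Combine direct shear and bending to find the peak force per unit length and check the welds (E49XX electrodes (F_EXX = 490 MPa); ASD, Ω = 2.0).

f_max ≈ 313 N/mm; adequate

L_w = 2 × 340 = 680 mm; section modulus (unit throat) S = 2 × L²/6 = 38530 mm².
Direct shear f_v = P/L_w = 140×10³/680 = 205.9 N/mm.
Moment M = P × e = 140×10³ × 65 = 9100000 N·mm; bending f_b = M/S = 236.2 N/mm.
f_max = √(f_v² + f_b²) = √(205.9² + 236.2²) = 313.3 N/mm.
r_n/Ω = (1/2.0) × 0.6 × 490 × (0.707 × 4) = 415.7 N/mm → adequate.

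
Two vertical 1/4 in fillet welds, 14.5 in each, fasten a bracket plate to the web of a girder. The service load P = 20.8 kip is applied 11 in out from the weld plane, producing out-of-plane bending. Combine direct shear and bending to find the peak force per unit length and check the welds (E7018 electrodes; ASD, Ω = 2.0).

f_max ≈ 3.34 kip/in; adequate

E70XX → F_EXX = 70 ksi.
L_w = 2 × 14.5 = 29 in; section modulus (unit throat) S = 2 × L²/6 = 70.08 in².
Direct shear f_v = P/L_w = 20.8/29 = 0.7172 kip/in.
Moment M = P × e = 20.8 × 11 = 228.8 kip·in; bending f_b = M/S = 3.265 kip/in.
f_max = √(f_v² + f_b²) = √(0.7172² + 3.265²) = 3.343 kip/in.
r_n/Ω = (1/2.0) × 0.6 × 70 × (0.707 × 0.25) = 3.712 kip/in → adequate.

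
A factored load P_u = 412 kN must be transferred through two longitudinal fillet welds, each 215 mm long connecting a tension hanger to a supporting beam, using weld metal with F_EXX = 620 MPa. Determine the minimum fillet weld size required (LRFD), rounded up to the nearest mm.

Total weld length L = 430 mm.
Required throat t_e = P_u / (φ × 0.6 F_EXX × L) = 412 / (0.75 × 0.6 × 620 × 430 × 10⁻³) = 3.434 mm.
Required leg w = t_e / 0.707 = 4.857 mm → use 5 mm.

w = 5 mm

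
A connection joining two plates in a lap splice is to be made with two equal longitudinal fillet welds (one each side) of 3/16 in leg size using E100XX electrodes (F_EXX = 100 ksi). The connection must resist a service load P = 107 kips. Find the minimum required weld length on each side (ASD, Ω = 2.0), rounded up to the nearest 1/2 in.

L = 13.5 in on each side

Throat t_e = 0.707 × 0.1875 = 0.1326 in.
r_n/Ω = (0.6 × 100 × 0.1326) / 2.0 = 3.977 kip/in.
L_req = P / (r_n/Ω) = 107 / 3.977 = 26.91 in total.
Per side: 26.91 / 2 = 13.45 in.
Round up → use L = 13.5 in on each side.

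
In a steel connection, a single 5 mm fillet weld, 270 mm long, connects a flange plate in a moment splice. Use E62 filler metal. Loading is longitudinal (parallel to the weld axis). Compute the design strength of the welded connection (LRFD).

E62XX → F_EXX = 620 MPa.
Effective throat t_e = 0.707 × 5 = 3.535 mm.
Total length L = 270 mm; A_we = 3.535 × 270 = 954.4 mm².
F_nw = 0.6 F_EXX = 0.6 × 620 = 372 MPa.
φR_n = 0.75 × 372 × 954.4 × 10⁻³ = 266.3 kN.

φR_n ≈ 266 kN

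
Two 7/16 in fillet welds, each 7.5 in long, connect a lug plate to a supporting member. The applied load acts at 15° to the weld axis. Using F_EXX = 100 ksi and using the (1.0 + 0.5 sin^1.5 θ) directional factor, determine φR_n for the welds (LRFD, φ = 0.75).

φR_n ≈ 223 kip

t_e = 0.707 × 0.4375 = 0.3093 in; A_we = 0.3093 × 15 = 4.64 in².
Directional factor: 1.0 + 0.5 sin^1.5(15°) = 1.066.
F_nw = 0.6 × 100 × 1.066 = 63.95 ksi.
φR_n = 0.75 × 63.95 × 4.64 = 222.5 kip.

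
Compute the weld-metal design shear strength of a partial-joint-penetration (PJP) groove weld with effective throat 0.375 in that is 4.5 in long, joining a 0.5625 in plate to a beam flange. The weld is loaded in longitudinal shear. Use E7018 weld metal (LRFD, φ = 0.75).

E70XX → F_EXX = 70 ksi.
Effective throat (given) t_e = 0.375 in.
A_we = 0.375 × 4.5 = 1.688 in².
F_nw = 0.6 F_EXX = 42 ksi.
φR_n = 0.75 × 42 × 1.688 = 53.16 kips.

φR_n ≈ 53.2 kips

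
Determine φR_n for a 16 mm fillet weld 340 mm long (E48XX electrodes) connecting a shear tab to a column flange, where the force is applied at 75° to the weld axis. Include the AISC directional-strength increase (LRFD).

φR_n ≈ 1230 kN

E48XX → F_EXX = 480 MPa.
t_e = 0.707 × 16 = 11.31 mm; A_we = 11.31 × 340 = 3846 mm².
Directional factor: 1.0 + 0.5 sin^1.5(75°) = 1.475.
F_nw = 0.6 × 480 × 1.475 = 424.7 MPa.
φR_n = 0.75 × 424.7 × 3846 × 10⁻³ = 1225 kN.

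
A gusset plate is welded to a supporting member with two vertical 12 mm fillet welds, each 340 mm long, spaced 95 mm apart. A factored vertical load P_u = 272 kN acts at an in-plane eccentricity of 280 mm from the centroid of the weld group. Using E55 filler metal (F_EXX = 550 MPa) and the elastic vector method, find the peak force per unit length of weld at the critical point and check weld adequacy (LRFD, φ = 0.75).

Total weld length L_w = 680 mm. Treat welds as unit-width lines.
Polar moment about centroid: J = 2[d³/12 + d(b/2)²] = 2[340³/12 + 340×47.5²] = 8085000 mm³.
Direct shear f_v = P/L_w = 272×10³ / 680 = 400 N/mm (vertical).
Torsion M = P·e = 272×10³ × 280 = 76160000 N·mm.
Critical point at (x, y) = (47.5, 170) from centroid. f_tx = M·y/J = 1601 N/mm; f_ty = M·x/J = 447.5 N/mm.
Resultant f_max = √[f_tx² + (f_v + f_ty)²] = √[1601² + (400 + 447.5)²] = 1812 N/mm.
Capacity per unit length: φr_n = 0.75 × 0.6 × 550 × (0.707 × 12) = 2100 N/mm.
1812 ≤ 2100 → adequate.

f_max ≈ 1810 N/mm; adequate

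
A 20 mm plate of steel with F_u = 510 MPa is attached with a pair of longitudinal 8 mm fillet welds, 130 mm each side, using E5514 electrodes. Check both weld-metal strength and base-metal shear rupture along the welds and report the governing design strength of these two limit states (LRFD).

E55XX → F_EXX = 550 MPa.
t_e = 0.707 × 8 = 5.656 mm; L = 260 mm.
Weld metal: φR_n = 0.75 × 0.6 × 550 × 5.656 × 260 × 10⁻³ = 364 kN.
Base metal (shear rupture): φR_n = 0.75 × 0.6 × 510 × 20 × 260 × 10⁻³ = 1193 kN.
Governing: weld metal.

φR_n ≈ 364 kN (weld metal governs)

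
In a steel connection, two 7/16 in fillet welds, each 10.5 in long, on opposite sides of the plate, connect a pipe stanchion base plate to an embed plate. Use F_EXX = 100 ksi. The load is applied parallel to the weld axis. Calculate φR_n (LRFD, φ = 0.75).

φR_n ≈ 292 kip

Effective throat t_e = 0.707 × 0.4375 = 0.3093 in.
Total length L = 21 in; A_we = 0.3093 × 21 = 6.496 in².
F_nw = 0.6 F_EXX = 0.6 × 100 = 60 ksi.
φR_n = 0.75 × 60 × 6.496 = 292.3 kip.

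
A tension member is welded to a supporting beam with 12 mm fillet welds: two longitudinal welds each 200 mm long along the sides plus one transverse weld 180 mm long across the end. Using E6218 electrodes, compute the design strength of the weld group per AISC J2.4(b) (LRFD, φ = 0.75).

E62XX → F_EXX = 620 MPa.
t_e = 0.707 × 12 = 8.484 mm.
R_nwl = 0.6 × 620 × 8.484 × 400 × 10⁻³ = 1262 kN (longitudinal, 2 welds).
R_nwt = 0.6 × 620 × 8.484 × 180 × 10⁻³ = 568.1 kN (transverse, base value).
(i) R_nwl + R_nwt = 1831 kN; (ii) 0.85 R_nwl + 1.5 R_nwt = 1925 kN.
R_n = max = 1925 kN [governs: (ii)]; φR_n = 1444 kN.

φR_n ≈ 1440 kN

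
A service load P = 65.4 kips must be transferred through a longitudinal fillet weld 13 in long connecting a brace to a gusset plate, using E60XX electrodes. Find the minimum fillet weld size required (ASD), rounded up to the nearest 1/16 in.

w = 7/16 in

E60XX → F_EXX = 60 ksi.
Total weld length L = 13 in.
Required throat t_e = P × Ω / (0.6 F_EXX × L) = 65.4 × 2.0 / (0.6 × 60 × 13) = 0.2795 in.
Required leg w = t_e / 0.707 = 0.3953 in → use 7/16 in.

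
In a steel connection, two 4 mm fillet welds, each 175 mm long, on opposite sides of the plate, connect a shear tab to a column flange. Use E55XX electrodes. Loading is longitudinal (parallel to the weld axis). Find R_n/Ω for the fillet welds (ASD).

E55XX → F_EXX = 550 MPa.
Effective throat t_e = 0.707 × 4 = 2.828 mm.
Total length L = 350 mm; A_we = 2.828 × 350 = 989.8 mm².
F_nw = 0.6 F_EXX = 0.6 × 550 = 330 MPa.
R_n = 330 × 989.8 × 10⁻³ = 326.6 kN; R_n/Ω = 326.6/2.0 = 163.3 kN.

R_n/Ω ≈ 163 kN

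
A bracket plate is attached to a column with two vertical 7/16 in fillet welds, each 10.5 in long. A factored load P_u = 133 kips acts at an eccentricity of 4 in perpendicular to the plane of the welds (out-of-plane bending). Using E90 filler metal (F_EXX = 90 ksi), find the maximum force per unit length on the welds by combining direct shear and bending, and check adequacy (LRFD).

L_w = 2 × 10.5 = 21 in; section modulus (unit throat) S = 2 × L²/6 = 36.75 in².
Direct shear f_v = P/L_w = 133/21 = 6.333 kip/in.
Moment M = P × e = 133 × 4 = 532 kip·in; bending f_b = M/S = 14.48 kip/in.
f_max = √(f_v² + f_b²) = √(6.333² + 14.48²) = 15.8 kip/in.
φr_n = 0.75 × 0.6 × 90 × (0.707 × 0.4375) = 12.53 kip/in → NOT adequate.

f_max ≈ 15.8 kip/in; NOT adequate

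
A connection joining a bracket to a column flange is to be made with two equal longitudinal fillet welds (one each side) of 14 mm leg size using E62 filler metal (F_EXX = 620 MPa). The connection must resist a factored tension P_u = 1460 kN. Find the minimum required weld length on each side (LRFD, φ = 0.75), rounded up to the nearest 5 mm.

Throat t_e = 0.707 × 14 = 9.898 mm.
φr_n = 0.75 × 0.6 × 620 × 9.898 × 10⁻³ = 2.762 kN/mm.
L_req = P_u / φr_n = 1460 / 2.762 = 528.7 mm total.
Per side: 528.7 / 2 = 264.3 mm.
Round up → use L = 265 mm on each side.

L = 265 mm on each side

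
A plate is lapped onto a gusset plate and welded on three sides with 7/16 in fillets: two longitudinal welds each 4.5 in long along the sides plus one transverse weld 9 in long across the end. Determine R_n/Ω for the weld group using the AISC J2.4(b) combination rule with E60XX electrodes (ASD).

E60XX → F_EXX = 60 ksi.
t_e = 0.707 × 0.4375 = 0.3093 in.
R_nwl = 0.6 × 60 × 0.3093 × 9 = 100.2 kip (longitudinal, 2 welds).
R_nwt = 0.6 × 60 × 0.3093 × 9 = 100.2 kip (transverse, base value).
(i) R_nwl + R_nwt = 200.4 kip; (ii) 0.85 R_nwl + 1.5 R_nwt = 235.5 kip.
R_n = max = 235.5 kip [governs: (ii)]; R_n/Ω = 117.8 kip.

R_n/Ω ≈ 118 kip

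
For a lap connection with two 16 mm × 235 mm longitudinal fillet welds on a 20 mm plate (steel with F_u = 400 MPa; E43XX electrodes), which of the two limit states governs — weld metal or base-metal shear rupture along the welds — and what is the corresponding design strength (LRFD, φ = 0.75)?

φR_n ≈ 1030 kN (weld metal governs)

E43XX → F_EXX = 430 MPa.
t_e = 0.707 × 16 = 11.31 mm; L = 470 mm.
Weld metal: φR_n = 0.75 × 0.6 × 430 × 11.31 × 470 × 10⁻³ = 1029 kN.
Base metal (shear rupture): φR_n = 0.75 × 0.6 × 400 × 20 × 470 × 10⁻³ = 1692 kN.
Governing: weld metal.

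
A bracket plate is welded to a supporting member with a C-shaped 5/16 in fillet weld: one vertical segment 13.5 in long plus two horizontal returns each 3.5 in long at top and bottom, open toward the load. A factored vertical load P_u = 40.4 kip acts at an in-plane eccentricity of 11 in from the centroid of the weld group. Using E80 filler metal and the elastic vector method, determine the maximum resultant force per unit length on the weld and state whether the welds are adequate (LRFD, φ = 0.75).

f_max ≈ 7.01 kip/in; adequate

E80XX → F_EXX = 80 ksi.
Total weld length L_w = 20.5 in. Treat welds as unit-width lines.
Centroid: x̄ = 2×3.5×1.75 / 20.5 = 0.5976 in from the vertical weld.
Polar moment about centroid: J = I_x + I_y = [13.5³/12 + 2×3.5×6.75²] + [13.5×0.5976² + 2(3.5³/12 + 3.5×1.152²)] = 545.2 in³.
Direct shear f_v = P/L_w = 40.4 / 20.5 = 1.971 kip/in (vertical).
Torsion M = P·e = 40.4 × 11 = 444.4 kip·in.
Critical point at (x, y) = (2.902, 6.75) from centroid. f_tx = M·y/J = 5.502 kip/in; f_ty = M·x/J = 2.366 kip/in.
Resultant f_max = √[f_tx² + (f_v + f_ty)²] = √[5.502² + (1.971 + 2.366)²] = 7.005 kip/in.
Capacity per unit length: φr_n = 0.75 × 0.6 × 80 × (0.707 × 0.3125) = 7.954 kip/in.
7.005 ≤ 7.954 → adequate.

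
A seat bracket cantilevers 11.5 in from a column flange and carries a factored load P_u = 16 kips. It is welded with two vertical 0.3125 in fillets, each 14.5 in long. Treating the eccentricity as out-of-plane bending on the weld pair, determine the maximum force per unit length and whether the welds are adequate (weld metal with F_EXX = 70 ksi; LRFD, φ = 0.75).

f_max ≈ 2.68 kip/in; adequate

L_w = 2 × 14.5 = 29 in; section modulus (unit throat) S = 2 × L²/6 = 70.08 in².
Direct shear f_v = P/L_w = 16/29 = 0.5517 kip/in.
Moment M = P × e = 16 × 11.5 = 184 kip·in; bending f_b = M/S = 2.625 kip/in.
f_max = √(f_v² + f_b²) = √(0.5517² + 2.625²) = 2.683 kip/in.
φr_n = 0.75 × 0.6 × 70 × (0.707 × 0.3125) = 6.96 kip/in → adequate.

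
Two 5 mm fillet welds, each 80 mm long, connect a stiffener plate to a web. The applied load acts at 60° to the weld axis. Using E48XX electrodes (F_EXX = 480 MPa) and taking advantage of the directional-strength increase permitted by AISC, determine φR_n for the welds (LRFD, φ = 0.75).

φR_n ≈ 171 kN

t_e = 0.707 × 5 = 3.535 mm; A_we = 3.535 × 160 = 565.6 mm².
Directional factor: 1.0 + 0.5 sin^1.5(60°) = 1.403.
F_nw = 0.6 × 480 × 1.403 = 404.1 MPa.
φR_n = 0.75 × 404.1 × 565.6 × 10⁻³ = 171.4 kN.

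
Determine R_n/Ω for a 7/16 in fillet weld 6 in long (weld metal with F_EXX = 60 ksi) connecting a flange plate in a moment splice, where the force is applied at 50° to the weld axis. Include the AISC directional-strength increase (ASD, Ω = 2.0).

R_n/Ω ≈ 44.6 kips

t_e = 0.707 × 0.4375 = 0.3093 in; A_we = 0.3093 × 6 = 1.856 in².
Directional factor: 1.0 + 0.5 sin^1.5(50°) = 1.335.
F_nw = 0.6 × 60 × 1.335 = 48.07 ksi.
R_n/Ω = (48.07 × 1.856) / 2.0 = 44.6 kips.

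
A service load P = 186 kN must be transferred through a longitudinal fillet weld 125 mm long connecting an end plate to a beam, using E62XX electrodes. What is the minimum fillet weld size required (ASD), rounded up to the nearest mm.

w = 12 mm

E62XX → F_EXX = 620 MPa.
Total weld length L = 125 mm.
Required throat t_e = P × Ω / (0.6 F_EXX × L) = 186 × 2.0 / (0.6 × 620 × 125 × 10⁻³) = 8 mm.
Required leg w = t_e / 0.707 = 11.32 mm → use 12 mm.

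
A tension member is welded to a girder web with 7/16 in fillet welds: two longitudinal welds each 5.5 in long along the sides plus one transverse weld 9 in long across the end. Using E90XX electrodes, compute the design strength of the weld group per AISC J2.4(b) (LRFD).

E90XX → F_EXX = 90 ksi.
t_e = 0.707 × 0.4375 = 0.3093 in.
R_nwl = 0.6 × 90 × 0.3093 × 11 = 183.7 kips (longitudinal, 2 welds).
R_nwt = 0.6 × 90 × 0.3093 × 9 = 150.3 kips (transverse, base value).
(i) R_nwl + R_nwt = 334.1 kips; (ii) 0.85 R_nwl + 1.5 R_nwt = 381.7 kips.
R_n = max = 381.7 kips [governs: (ii)]; φR_n = 286.2 kips.

φR_n ≈ 286 kips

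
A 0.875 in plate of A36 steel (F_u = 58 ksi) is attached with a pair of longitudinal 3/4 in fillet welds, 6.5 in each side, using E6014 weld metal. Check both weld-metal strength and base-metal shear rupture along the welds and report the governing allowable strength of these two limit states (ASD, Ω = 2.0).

E60XX → F_EXX = 60 ksi.
t_e = 0.707 × 0.75 = 0.5302 in; L = 13 in.
Weld metal: R_n/Ω = (1/2.0) × 0.6 × 60 × 0.5302 × 13 = 124.1 kip.
Base metal (shear rupture): R_n/Ω = (1/2.0) × 0.6 × 58 × 0.875 × 13 = 197.9 kip.
Governing: weld metal.

R_n/Ω ≈ 124 kip (weld metal governs)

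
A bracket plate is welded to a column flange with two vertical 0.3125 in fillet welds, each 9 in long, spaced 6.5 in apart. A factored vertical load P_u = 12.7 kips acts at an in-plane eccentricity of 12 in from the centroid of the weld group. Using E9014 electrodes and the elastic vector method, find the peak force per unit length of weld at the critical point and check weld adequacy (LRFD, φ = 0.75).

E90XX → F_EXX = 90 ksi.
Total weld length L_w = 18 in. Treat welds as unit-width lines.
Polar moment about centroid: J = 2[d³/12 + d(b/2)²] = 2[9³/12 + 9×3.25²] = 311.6 in³.
Direct shear f_v = P/L_w = 12.7 / 18 = 0.7056 kip/in (vertical).
Torsion M = P·e = 12.7 × 12 = 152.4 kip·in.
Critical point at (x, y) = (3.25, 4.5) from centroid. f_tx = M·y/J = 2.201 kip/in; f_ty = M·x/J = 1.589 kip/in.
Resultant f_max = √[f_tx² + (f_v + f_ty)²] = √[2.201² + (0.7056 + 1.589)²] = 3.18 kip/in.
Capacity per unit length: φr_n = 0.75 × 0.6 × 90 × (0.707 × 0.3125) = 8.948 kip/in.
3.18 ≤ 8.948 → adequate.

f_max ≈ 3.18 kip/in; adequate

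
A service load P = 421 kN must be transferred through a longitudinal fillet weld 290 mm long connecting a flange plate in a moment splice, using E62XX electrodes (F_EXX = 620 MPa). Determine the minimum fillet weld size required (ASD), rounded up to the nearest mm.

Total weld length L = 290 mm.
Required throat t_e = P × Ω / (0.6 F_EXX × L) = 421 × 2.0 / (0.6 × 620 × 290 × 10⁻³) = 7.805 mm.
Required leg w = t_e / 0.707 = 11.04 mm → use 12 mm.

w = 12 mm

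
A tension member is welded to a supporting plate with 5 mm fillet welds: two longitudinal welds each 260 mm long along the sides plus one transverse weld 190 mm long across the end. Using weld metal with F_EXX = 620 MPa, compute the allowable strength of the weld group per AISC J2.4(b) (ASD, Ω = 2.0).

R_n/Ω ≈ 478 kN

t_e = 0.707 × 5 = 3.535 mm.
R_nwl = 0.6 × 620 × 3.535 × 520 × 10⁻³ = 683.8 kN (longitudinal, 2 welds).
R_nwt = 0.6 × 620 × 3.535 × 190 × 10⁻³ = 249.9 kN (transverse, base value).
(i) R_nwl + R_nwt = 933.7 kN; (ii) 0.85 R_nwl + 1.5 R_nwt = 956 kN.
R_n = max = 956 kN [governs: (ii)]; R_n/Ω = 478 kN.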